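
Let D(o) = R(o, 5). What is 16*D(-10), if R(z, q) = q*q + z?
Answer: 240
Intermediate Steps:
R(z, q) = z + q² (R(z, q) = q² + z = z + q²)
D(o) = 25 + o (D(o) = o + 5² = o + 25 = 25 + o)
16*D(-10) = 16*(25 - 10) = 16*15 = 240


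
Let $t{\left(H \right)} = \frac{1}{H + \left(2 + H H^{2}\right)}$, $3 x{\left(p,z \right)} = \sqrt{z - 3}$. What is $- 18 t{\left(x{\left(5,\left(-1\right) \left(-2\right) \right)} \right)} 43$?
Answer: $- \frac{282123}{745} + \frac{41796 i}{745} \approx -378.69 + 56.102 i$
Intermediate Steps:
$x{\left(p,z \right)} = \frac{\sqrt{-3 + z}}{3}$ ($x{\left(p,z \right)} = \frac{\sqrt{z - 3}}{3} = \frac{\sqrt{-3 + z}}{3}$)
$t{\left(H \right)} = \frac{1}{2 + H + H^{3}}$ ($t{\left(H \right)} = \frac{1}{H + \left(2 + H^{3}\right)} = \frac{1}{2 + H + H^{3}}$)
$- 18 t{\left(x{\left(5,\left(-1\right) \left(-2\right) \right)} \right)} 43 = - \frac{18}{2 + \frac{\sqrt{-3 - -2}}{3} + \left(\frac{\sqrt{-3 - -2}}{3}\right)^{3}} \cdot 43 = - \frac{18}{2 + \frac{\sqrt{-3 + 2}}{3} + \left(\frac{\sqrt{-3 + 2}}{3}\right)^{3}} \cdot 43 = - \frac{18}{2 + \frac{\sqrt{-1}}{3} + \left(\frac{\sqrt{-1}}{3}\right)^{3}} \cdot 43 = - \frac{18}{2 + \frac{i}{3} + \left(\frac{i}{3}\right)^{3}} \cdot 43 = - \frac{18}{2 + \frac{i}{3} - \frac{i}{27}} \cdot 43 = - \frac{18}{2 + \frac{8 i}{27}} \cdot 43 = - 18 \frac{729 \left(2 - \frac{8 i}{27}\right)}{2980} \cdot 43 = - \frac{6561 \left(2 - \frac{8 i}{27}\right)}{1490} \cdot 43 = - \frac{282123 \left(2 - \frac{8 i}{27}\right)}{1490}$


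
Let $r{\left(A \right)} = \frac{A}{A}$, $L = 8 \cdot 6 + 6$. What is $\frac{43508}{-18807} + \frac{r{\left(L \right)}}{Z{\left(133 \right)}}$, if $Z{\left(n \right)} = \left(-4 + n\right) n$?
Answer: $- \frac{82938661}{35852411} \approx -2.3133$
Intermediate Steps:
$Z{\left(n \right)} = n \left(-4 + n\right)$
$L = 54$ ($L = 48 + 6 = 54$)
$r{\left(A \right)} = 1$
$\frac{43508}{-18807} + \frac{r{\left(L \right)}}{Z{\left(133 \right)}} = \frac{43508}{-18807} + 1 \frac{1}{133 \left(-4 + 133\right)} = 43508 \left(- \frac{1}{18807}\right) + 1 \frac{1}{133 \cdot 129} = - \frac{43508}{18807} + 1 \cdot \frac{1}{17157} = - \frac{43508}{18807} + \frac{1}{17157} = - \frac{82938661}{35852411}$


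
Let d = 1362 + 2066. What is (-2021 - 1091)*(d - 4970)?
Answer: 4798704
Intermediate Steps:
d = 3428
(-2021 - 1091)*(d - 4970) = (-2021 - 1091)*(3428 - 4970) = -3112*(-1542) = 4798704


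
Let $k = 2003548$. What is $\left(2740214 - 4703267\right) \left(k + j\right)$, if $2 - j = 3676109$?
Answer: $3283321962627$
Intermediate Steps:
$j = -3676107$ ($j = 2 - 3676109 = -3676107$)
$\left(2740214 - 4703267\right) \left(k + j\right) = \left(2740214 - 4703267\right) \left(2003548 - 3676107\right) = \left(-1963053\right) \left(-1672559\right) = 3283321962627$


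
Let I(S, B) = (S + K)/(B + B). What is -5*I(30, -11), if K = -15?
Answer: 75/22 ≈ 3.4091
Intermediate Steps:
I(S, B) = (-15 + S)/(2*B) (I(S, B) = (S - 15)/(B + B) = (-15 + S)/((2*B)) = (-15 + S)*(1/(2*B)) = (-15 + S)/(2*B))
-5*I(30, -11) = -5*(-15 + 30)/(2*(-11)) = -5*(-1)*15/(2*11) = -5*(-15/22) = 75/22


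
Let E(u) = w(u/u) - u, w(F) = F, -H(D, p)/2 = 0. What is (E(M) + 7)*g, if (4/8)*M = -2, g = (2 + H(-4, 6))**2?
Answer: 48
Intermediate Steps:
H(D, p) = 0 (H(D, p) = -2*0 = 0)
g = 4 (g = (2 + 0)**2 = 2**2 = 4)
M = -4 (M = 2*(-2) = -4)
E(u) = 1 - u (E(u) = u/u - u = 1 - u)
(E(M) + 7)*g = ((1 - 1*(-4)) + 7)*4 = ((1 + 4) + 7)*4 = (5 + 7)*4 = 12*4 = 48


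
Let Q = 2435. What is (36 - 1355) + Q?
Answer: 1116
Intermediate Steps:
(36 - 1355) + Q = (36 - 1355) + 2435 = -1319 + 2435 = 1116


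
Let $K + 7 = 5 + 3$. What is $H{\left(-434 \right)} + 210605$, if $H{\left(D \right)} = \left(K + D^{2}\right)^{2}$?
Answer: $35478570054$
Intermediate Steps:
$K = 1$ ($K = -7 + \left(5 + 3\right) = -7 + 8 = 1$)
$H{\left(D \right)} = \left(1 + D^{2}\right)^{2}$
$H{\left(-434 \right)} + 210605 = \left(1 + \left(-434\right)^{2}\right)^{2} + 210605 = \left(1 + 188356\right)^{2} + 210605 = 188357^{2} + 210605 = 35478359449 + 210605 = 35478570054$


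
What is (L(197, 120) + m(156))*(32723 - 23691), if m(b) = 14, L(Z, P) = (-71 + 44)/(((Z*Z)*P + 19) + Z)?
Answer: 24537730031/194054 ≈ 1.2645e+5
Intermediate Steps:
L(Z, P) = -27/(19 + Z + P*Z²) (L(Z, P) = -27/((Z²*P + 19) + Z) = -27/((P*Z² + 19) + Z) = -27/((19 + P*Z²) + Z) = -27/(19 + Z + P*Z²))
(L(197, 120) + m(156))*(32723 - 23691) = (-27/(19 + 197 + 120*197²) + 14)*(32723 - 23691) = (-27/(19 + 197 + 120*38809) + 14)*9032 = (-27/(19 + 197 + 4657080) + 14)*9032 = (-27/4657296 + 14)*9032 = (-27*1/4657296 + 14)*9032 = (-9/1552432 + 14)*9032 = (21734039/1552432)*9032 = 24537730031/194054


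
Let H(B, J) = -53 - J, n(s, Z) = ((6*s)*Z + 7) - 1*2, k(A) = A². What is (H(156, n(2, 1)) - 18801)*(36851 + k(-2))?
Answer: -695490705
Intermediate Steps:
n(s, Z) = 5 + 6*Z*s (n(s, Z) = (6*Z*s + 7) - 2 = (7 + 6*Z*s) - 2 = 5 + 6*Z*s)
(H(156, n(2, 1)) - 18801)*(36851 + k(-2)) = ((-53 - (5 + 6*1*2)) - 18801)*(36851 + (-2)²) = ((-53 - (5 + 12)) - 18801)*(36851 + 4) = ((-53 - 1*17) - 18801)*36855 = ((-53 - 17) - 18801)*36855 = (-70 - 18801)*36855 = -18871*36855 = -695490705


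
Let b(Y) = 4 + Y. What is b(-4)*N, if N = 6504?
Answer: 0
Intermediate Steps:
b(-4)*N = (4 - 4)*6504 = 0*6504 = 0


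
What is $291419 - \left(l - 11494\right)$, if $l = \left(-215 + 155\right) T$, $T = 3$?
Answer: $303093$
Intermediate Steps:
$l = -180$ ($l = \left(-215 + 155\right) 3 = \left(-60\right) 3 = -180$)
$291419 - \left(l - 11494\right) = 291419 - \left(-180 - 11494\right) = 291419 - -11674 = 291419 + 11674 = 303093$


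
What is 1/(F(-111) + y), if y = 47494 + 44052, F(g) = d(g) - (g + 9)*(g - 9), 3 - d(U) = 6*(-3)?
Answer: 1/79327 ≈ 1.2606e-5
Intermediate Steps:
d(U) = 21 (d(U) = 3 - 6*(-3) = 3 - 1*(-18) = 3 + 18 = 21)
F(g) = 21 - (-9 + g)*(9 + g) (F(g) = 21 - (g + 9)*(g - 9) = 21 - (9 + g)*(-9 + g) = 21 - (-9 + g)*(9 + g))
y = 91546
1/(F(-111) + y) = 1/((102 - 1*(-111)**2) + 91546) = 1/((102 - 1*12321) + 91546) = 1/((102 - 12321) + 91546) = 1/(-12219 + 91546) = 1/79327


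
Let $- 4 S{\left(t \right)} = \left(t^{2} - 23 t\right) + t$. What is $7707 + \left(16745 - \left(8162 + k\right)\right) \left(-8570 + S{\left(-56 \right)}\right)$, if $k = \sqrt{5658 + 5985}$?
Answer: $-82921239 + 9662 \sqrt{11643} \approx -8.1879 \cdot 10^{7}$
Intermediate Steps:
$S{\left(t \right)} = - \frac{t^{2}}{4} + \frac{11 t}{2}$ ($S{\left(t \right)} = - \frac{\left(t^{2} - 23 t\right) + t}{4} = - \frac{t^{2} - 22 t}{4} = - \frac{t^{2}}{4} + \frac{11 t}{2}$)
$k = \sqrt{11643} \approx 107.9$
$7707 + \left(16745 - \left(8162 + k\right)\right) \left(-8570 + S{\left(-56 \right)}\right) = 7707 + \left(16745 - \left(8162 + \sqrt{11643}\right)\right) \left(-8570 + \frac{1}{4} \left(-56\right) \left(22 - -56\right)\right) = 7707 + \left(8583 - \sqrt{11643}\right) \left(-8570 + \frac{1}{4} \left(-56\right) \left(22 + 56\right)\right) = 7707 + \left(8583 - \sqrt{11643}\right) \left(-8570 + \frac{1}{4} \left(-56\right) 78\right) = 7707 + \left(8583 - \sqrt{11643}\right) \left(-8570 - 1092\right) = 7707 + \left(8583 - \sqrt{11643}\right) \left(-9662\right) = 7707 - \left(82928946 - 9662 \sqrt{11643}\right) = -82921239 + 9662 \sqrt{11643}$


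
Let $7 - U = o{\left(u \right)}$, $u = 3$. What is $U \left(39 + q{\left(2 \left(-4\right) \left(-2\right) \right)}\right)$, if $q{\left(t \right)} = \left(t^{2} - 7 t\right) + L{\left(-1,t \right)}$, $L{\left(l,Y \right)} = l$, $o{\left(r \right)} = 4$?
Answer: $546$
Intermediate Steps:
$U = 3$ ($U = 7 - 4 = 3$)
$q{\left(t \right)} = -1 + t^{2} - 7 t$ ($q{\left(t \right)} = \left(t^{2} - 7 t\right) - 1 = -1 + t^{2} - 7 t$)
$U \left(39 + q{\left(2 \left(-4\right) \left(-2\right) \right)}\right) = 3 \left(39 - \left(1 - 256 + 7 \cdot 2 \left(-4\right) \left(-2\right)\right)\right) = 3 \left(39 - \left(1 - 256 + 7 \left(-8\right) \left(-2\right)\right)\right) = 3 \left(39 - \left(113 - 256\right)\right) = 3 \left(39 - -143\right) = 3 \left(39 + 143\right) = 3 \cdot 182 = 546$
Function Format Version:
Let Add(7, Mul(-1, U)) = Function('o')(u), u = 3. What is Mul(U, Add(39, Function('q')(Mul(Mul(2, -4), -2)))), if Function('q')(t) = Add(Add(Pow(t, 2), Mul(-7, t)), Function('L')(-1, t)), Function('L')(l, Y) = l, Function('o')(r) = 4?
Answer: 546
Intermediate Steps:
U = 3 (U = Add(7, Mul(-1, 4)) = Add(7, -4) = 3)
Function('q')(t) = Add(-1, Pow(t, 2), Mul(-7, t)) (Function('q')(t) = Add(Add(Pow(t, 2), Mul(-7, t)), -1) = Add(-1, Pow(t, 2), Mul(-7, t)))
Mul(U, Add(39, Function('q')(Mul(Mul(2, -4), -2)))) = Mul(3, Add(39, Add(-1, Pow(Mul(Mul(2, -4), -2), 2), Mul(-7, Mul(Mul(2, -4), -2))))) = Mul(3, Add(39, Add(-1, Pow(Mul(-8, -2), 2), Mul(-7, Mul(-8, -2))))) = Mul(3, Add(39, Add(-1, Pow(16, 2), Mul(-7, 16)))) = Mul(3, Add(39, Add(-1, 256, -112))) = Mul(3, Add(39, 143)) = Mul(3, 182) = 546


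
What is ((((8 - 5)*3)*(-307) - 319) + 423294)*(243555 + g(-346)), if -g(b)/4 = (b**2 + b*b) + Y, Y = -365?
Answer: -299490555156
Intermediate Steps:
g(b) = 1460 - 8*b**2 (g(b) = -4*((b**2 + b*b) - 365) = -4*((b**2 + b**2) - 365) = -4*(2*b**2 - 365) = -4*(-365 + 2*b**2) = 1460 - 8*b**2)
((((8 - 5)*3)*(-307) - 319) + 423294)*(243555 + g(-346)) = ((((8 - 5)*3)*(-307) - 319) + 423294)*(243555 + (1460 - 8*(-346)**2)) = (((3*3)*(-307) - 319) + 423294)*(243555 + (1460 - 8*119716)) = ((9*(-307) - 319) + 423294)*(243555 + (1460 - 957728)) = ((-2763 - 319) + 423294)*(243555 - 956268) = (-3082 + 423294)*(-712713) = 420212*(-712713) = -299490555156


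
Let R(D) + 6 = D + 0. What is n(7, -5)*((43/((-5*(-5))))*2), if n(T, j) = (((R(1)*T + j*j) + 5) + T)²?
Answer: 344/25 ≈ 13.760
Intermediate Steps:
R(D) = -6 + D (R(D) = -6 + (D + 0) = -6 + D)
n(T, j) = (5 + j² - 4*T)² (n(T, j) = ((((-6 + 1)*T + j*j) + 5) + T)² = (((-5*T + j²) + 5) + T)² = (((j² - 5*T) + 5) + T)² = ((5 + j² - 5*T) + T)² = (5 + j² - 4*T)²)
n(7, -5)*((43/((-5*(-5))))*2) = (5 + (-5)² - 4*7)²*((43/((-5*(-5))))*2) = (5 + 25 - 28)²*((43/25)*2) = 2²*((43*(1/25))*2) = 4*((43/25)*2) = 4*(86/25) = 344/25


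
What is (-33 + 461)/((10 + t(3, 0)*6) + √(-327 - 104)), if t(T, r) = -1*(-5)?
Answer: 17120/2031 - 428*I*√431/2031 ≈ 8.4294 - 4.3749*I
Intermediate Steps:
t(T, r) = 5
(-33 + 461)/((10 + t(3, 0)*6) + √(-327 - 104)) = (-33 + 461)/((10 + 5*6) + √(-327 - 104)) = 428/((10 + 30) + √(-431)) = 428/(40 + I*√431)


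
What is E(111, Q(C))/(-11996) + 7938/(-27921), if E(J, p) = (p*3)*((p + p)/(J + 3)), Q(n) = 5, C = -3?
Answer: -603319579/2121288668 ≈ -0.28441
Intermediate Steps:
E(J, p) = 6*p**2/(3 + J) (E(J, p) = (3*p)*((2*p)/(3 + J)) = (3*p)*(2*p/(3 + J)) = 6*p**2/(3 + J))
E(111, Q(C))/(-11996) + 7938/(-27921) = (6*5**2/(3 + 111))/(-11996) + 7938/(-27921) = (6*25/114)*(-1/11996) + 7938*(-1/27921) = (6*25*(1/114))*(-1/11996) - 2646/9307 = (25/19)*(-1/11996) - 2646/9307 = -25/227924 - 2646/9307 = -603319579/2121288668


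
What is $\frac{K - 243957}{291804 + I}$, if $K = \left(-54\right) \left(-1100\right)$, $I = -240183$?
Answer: $- \frac{61519}{17207} \approx -3.5752$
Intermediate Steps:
$K = 59400$
$\frac{K - 243957}{291804 + I} = \frac{59400 - 243957}{291804 - 240183} = - \frac{184557}{51621} = \left(-184557\right) \frac{1}{51621} = - \frac{61519}{17207}$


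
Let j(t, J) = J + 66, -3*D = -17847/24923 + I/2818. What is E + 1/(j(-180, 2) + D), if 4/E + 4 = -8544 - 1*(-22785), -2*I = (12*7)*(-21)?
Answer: 509524273903/34064029005832 ≈ 0.014958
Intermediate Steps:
I = 882 (I = -12*7*(-21)/2 = -42*(-21) = -1/2*(-1764) = 882)
D = 4718460/35116507 (D = -(-17847/24923 + 882/2818)/3 = -(-17847*1/24923 + 882*(1/2818))/3 = -(-17847/24923 + 441/1409)/3 = -1/3*(-14155380/35116507) = 4718460/35116507 ≈ 0.13437)
E = 4/14237 (E = 4/(-4 + (-8544 - 1*(-22785))) = 4/(-4 + (-8544 + 22785)) = 4/(-4 + 14241) = 4/14237 ≈ 0.00028096)
j(t, J) = 66 + J
E + 1/(j(-180, 2) + D) = 4/14237 + 1/((66 + 2) + 4718460/35116507) = 4/14237 + 1/(68 + 4718460/35116507) = 4/14237 + 1/(2392640936/35116507) = 4/14237 + 35116507/2392640936 = 509524273903/34064029005832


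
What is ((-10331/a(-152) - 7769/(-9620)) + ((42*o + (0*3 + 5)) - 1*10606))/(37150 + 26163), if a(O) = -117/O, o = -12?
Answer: -2123431859/5481639540 ≈ -0.38737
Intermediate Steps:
((-10331/a(-152) - 7769/(-9620)) + ((42*o + (0*3 + 5)) - 1*10606))/(37150 + 26163) = ((-10331/((-117/(-152))) - 7769/(-9620)) + ((42*(-12) + (0*3 + 5)) - 1*10606))/(37150 + 26163) = ((-10331/((-117*(-1/152))) - 7769*(-1/9620)) + ((-504 + (0 + 5)) - 10606))/63313 = ((-10331/117/152 + 7769/9620) + ((-504 + 5) - 10606))*(1/63313) = ((-10331*152/117 + 7769/9620) + (-499 - 10606))*(1/63313) = ((-1570312/117 + 7769/9620) - 11105)*(1/63313) = (-1161960959/86580 - 11105)*(1/63313) = -2123431859/86580*1/63313 = -2123431859/5481639540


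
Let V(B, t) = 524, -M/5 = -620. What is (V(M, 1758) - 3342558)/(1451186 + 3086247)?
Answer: -3342034/4537433 ≈ -0.73655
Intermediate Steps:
M = 3100 (M = -5*(-620) = 3100)
(V(M, 1758) - 3342558)/(1451186 + 3086247) = (524 - 3342558)/(1451186 + 3086247) = -3342034/4537433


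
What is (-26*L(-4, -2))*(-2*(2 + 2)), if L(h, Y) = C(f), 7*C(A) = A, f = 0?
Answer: 0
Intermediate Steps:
C(A) = A/7
L(h, Y) = 0 (L(h, Y) = (1/7)*0 = 0)
(-26*L(-4, -2))*(-2*(2 + 2)) = (-26*0)*(-2*(2 + 2)) = 0*(-2*4) = 0*(-8) = 0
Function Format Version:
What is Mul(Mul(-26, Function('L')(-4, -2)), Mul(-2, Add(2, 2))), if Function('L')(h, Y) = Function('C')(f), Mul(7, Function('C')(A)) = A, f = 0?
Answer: 0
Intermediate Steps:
Function('C')(A) = Mul(Rational(1, 7), A)
Function('L')(h, Y) = 0 (Function('L')(h, Y) = Mul(Rational(1, 7), 0) = 0)
Mul(Mul(-26, Function('L')(-4, -2)), Mul(-2, Add(2, 2))) = Mul(Mul(-26, 0), Mul(-2, Add(2, 2))) = Mul(0, Mul(-2, 4)) = Mul(0, -8) = 0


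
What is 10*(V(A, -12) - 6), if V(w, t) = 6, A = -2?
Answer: 0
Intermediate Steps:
10*(V(A, -12) - 6) = 10*(6 - 6) = 10*0 = 0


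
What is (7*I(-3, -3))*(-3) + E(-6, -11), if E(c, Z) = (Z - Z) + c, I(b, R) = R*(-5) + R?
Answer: -258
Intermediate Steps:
I(b, R) = -4*R (I(b, R) = -5*R + R = -4*R)
E(c, Z) = c (E(c, Z) = 0 + c = c)
(7*I(-3, -3))*(-3) + E(-6, -11) = (7*(-4*(-3)))*(-3) - 6 = (7*12)*(-3) - 6 = 84*(-3) - 6 = -252 - 6 = -258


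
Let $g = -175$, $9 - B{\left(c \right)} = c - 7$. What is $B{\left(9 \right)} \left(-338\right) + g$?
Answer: $-2541$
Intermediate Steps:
$B{\left(c \right)} = 16 - c$ ($B{\left(c \right)} = 9 - \left(c - 7\right) = 9 - \left(-7 + c\right) = 16 - c$)
$B{\left(9 \right)} \left(-338\right) + g = \left(16 - 9\right) \left(-338\right) - 175 = 7 \left(-338\right) - 175 = -2366 - 175 = -2541$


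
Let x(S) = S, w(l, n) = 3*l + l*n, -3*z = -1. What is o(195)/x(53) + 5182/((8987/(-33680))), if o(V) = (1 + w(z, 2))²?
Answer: -83250120352/4286799 ≈ -19420.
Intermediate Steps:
z = ⅓ (z = -⅓*(-1) = ⅓ ≈ 0.33333)
o(V) = 64/9 (o(V) = (1 + (3 + 2)/3)² = (1 + (⅓)*5)² = (1 + 5/3)² = (8/3)² = 64/9)
o(195)/x(53) + 5182/((8987/(-33680))) = (64/9)/53 + 5182/((8987/(-33680))) = (64/9)*(1/53) + 5182/((8987*(-1/33680))) = 64/477 + 5182/(-8987/33680) = 64/477 + 5182*(-33680/8987) = 64/477 - 174529760/8987 = -83250120352/4286799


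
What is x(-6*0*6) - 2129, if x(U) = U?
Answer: -2129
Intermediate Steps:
x(-6*0*6) - 2129 = -6*0*6 - 2129 = 0*6 - 2129 = 0 - 2129 = -2129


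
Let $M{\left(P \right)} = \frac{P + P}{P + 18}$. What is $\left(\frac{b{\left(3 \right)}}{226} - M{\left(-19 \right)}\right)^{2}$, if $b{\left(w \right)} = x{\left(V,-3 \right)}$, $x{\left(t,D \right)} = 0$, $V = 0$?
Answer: $1444$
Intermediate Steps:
$b{\left(w \right)} = 0$
$M{\left(P \right)} = \frac{2 P}{18 + P}$
$\left(\frac{b{\left(3 \right)}}{226} - M{\left(-19 \right)}\right)^{2} = \left(\frac{0}{226} - 2 \left(-19\right) \frac{1}{18 - 19}\right)^{2} = \left(0 \cdot \frac{1}{226} - 2 \left(-19\right) \frac{1}{-1}\right)^{2} = \left(0 - 2 \left(-19\right) \left(-1\right)\right)^{2} = \left(0 - 38\right)^{2} = \left(-38\right)^{2} = 1444$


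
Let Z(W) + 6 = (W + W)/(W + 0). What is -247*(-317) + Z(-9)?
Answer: 78295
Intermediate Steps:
Z(W) = -4 (Z(W) = -6 + (W + W)/(W + 0) = -6 + (2*W)/W = -6 + 2 = -4)
-247*(-317) + Z(-9) = -247*(-317) - 4 = 78299 - 4 = 78295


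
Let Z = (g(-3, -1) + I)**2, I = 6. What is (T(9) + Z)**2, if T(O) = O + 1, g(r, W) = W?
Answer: 1225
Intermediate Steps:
Z = 25 (Z = (-1 + 6)**2 = 5**2 = 25)
T(O) = 1 + O
(T(9) + Z)**2 = ((1 + 9) + 25)**2 = (10 + 25)**2 = 35**2 = 1225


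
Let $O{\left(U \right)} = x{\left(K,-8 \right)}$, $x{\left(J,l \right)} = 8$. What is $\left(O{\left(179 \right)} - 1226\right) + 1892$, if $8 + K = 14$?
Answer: $674$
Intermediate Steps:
$K = 6$ ($K = -8 + 14 = 6$)
$O{\left(U \right)} = 8$
$\left(O{\left(179 \right)} - 1226\right) + 1892 = \left(8 - 1226\right) + 1892 = -1218 + 1892 = 674$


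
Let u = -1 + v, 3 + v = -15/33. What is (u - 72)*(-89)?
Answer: 74849/11 ≈ 6804.5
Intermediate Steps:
v = -38/11 (v = -3 - 15/33 = -3 - 15*1/33 = -3 - 5/11 = -38/11 ≈ -3.4545)
u = -49/11 (u = -1 - 38/11 = -49/11 ≈ -4.4545)
(u - 72)*(-89) = (-49/11 - 72)*(-89) = -841/11*(-89) = 74849/11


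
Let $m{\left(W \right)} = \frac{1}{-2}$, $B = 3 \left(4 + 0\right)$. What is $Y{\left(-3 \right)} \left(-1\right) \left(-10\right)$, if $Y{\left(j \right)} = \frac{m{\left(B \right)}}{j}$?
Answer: $\frac{5}{3} \approx 1.6667$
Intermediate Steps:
$B = 12$ ($B = 3 \cdot 4 = 12$)
$m{\left(W \right)} = - \frac{1}{2}$
$Y{\left(j \right)} = - \frac{1}{2 j}$
$Y{\left(-3 \right)} \left(-1\right) \left(-10\right) = - \frac{1}{2 \left(-3\right)} \left(-1\right) \left(-10\right) = \left(- \frac{1}{2}\right) \left(- \frac{1}{3}\right) \left(-1\right) \left(-10\right) = \frac{1}{6} \left(-1\right) \left(-10\right) = \left(- \frac{1}{6}\right) \left(-10\right) = \frac{5}{3}$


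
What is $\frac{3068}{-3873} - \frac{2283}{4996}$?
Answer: $- \frac{24169787}{19349508} \approx -1.2491$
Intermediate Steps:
$\frac{3068}{-3873} - \frac{2283}{4996} = 3068 \left(- \frac{1}{3873}\right) - \frac{2283}{4996} = - \frac{3068}{3873} - \frac{2283}{4996} = - \frac{24169787}{19349508}$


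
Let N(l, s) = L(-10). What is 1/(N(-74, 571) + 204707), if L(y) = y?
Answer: 1/204697 ≈ 4.8853e-6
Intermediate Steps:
N(l, s) = -10
1/(N(-74, 571) + 204707) = 1/(-10 + 204707) = 1/204697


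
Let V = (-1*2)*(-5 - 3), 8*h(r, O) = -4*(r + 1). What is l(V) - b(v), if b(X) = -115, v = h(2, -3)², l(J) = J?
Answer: 131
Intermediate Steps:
h(r, O) = -½ - r/2 (h(r, O) = (-4*(r + 1))/8 = (-4*(1 + r))/8 = (-4 - 4*r)/8 = -½ - r/2)
V = 16 (V = -2*(-8) = 16)
v = 9/4 (v = (-½ - ½*2)² = (-½ - 1)² = (-3/2)² = 9/4 ≈ 2.2500)
l(V) - b(v) = 16 - 1*(-115) = 16 + 115 = 131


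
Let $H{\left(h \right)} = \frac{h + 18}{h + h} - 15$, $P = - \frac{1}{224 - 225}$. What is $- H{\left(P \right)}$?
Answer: $\frac{11}{2} \approx 5.5$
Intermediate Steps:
$P = 1$ ($P = - \frac{1}{-1} = \left(-1\right) \left(-1\right) = 1$)
$H{\left(h \right)} = -15 + \frac{18 + h}{2 h}$ ($H{\left(h \right)} = \frac{18 + h}{2 h} - 15 = -15 + \frac{18 + h}{2 h}$)
$- H{\left(P \right)} = - (- \frac{29}{2} + \frac{9}{1}) = - (- \frac{29}{2} + 9 \cdot 1) = - (- \frac{29}{2} + 9) = \left(-1\right) \left(- \frac{11}{2}\right) = \frac{11}{2}$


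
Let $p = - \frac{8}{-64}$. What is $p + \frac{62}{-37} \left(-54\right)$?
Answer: $\frac{26821}{296} \approx 90.611$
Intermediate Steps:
$p = \frac{1}{8}$ ($p = \left(-8\right) \left(- \frac{1}{64}\right) = \frac{1}{8} \approx 0.125$)
$p + \frac{62}{-37} \left(-54\right) = \frac{1}{8} + \frac{62}{-37} \left(-54\right) = \frac{1}{8} + 62 \left(- \frac{1}{37}\right) \left(-54\right) = \frac{1}{8} - - \frac{3348}{37} = \frac{1}{8} + \frac{3348}{37} = \frac{26821}{296}$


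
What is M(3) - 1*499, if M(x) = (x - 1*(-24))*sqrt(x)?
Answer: -499 + 27*sqrt(3) ≈ -452.23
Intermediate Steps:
M(x) = sqrt(x)*(24 + x) (M(x) = (x + 24)*sqrt(x) = (24 + x)*sqrt(x) = sqrt(x)*(24 + x))
M(3) - 1*499 = sqrt(3)*(24 + 3) - 1*499 = sqrt(3)*27 - 499 = 27*sqrt(3) - 499 = -499 + 27*sqrt(3)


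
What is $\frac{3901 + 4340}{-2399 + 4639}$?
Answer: $\frac{8241}{2240} \approx 3.679$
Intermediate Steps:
$\frac{3901 + 4340}{-2399 + 4639} = \frac{8241}{2240}$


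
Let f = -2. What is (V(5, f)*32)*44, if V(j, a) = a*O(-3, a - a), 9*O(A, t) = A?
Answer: 2816/3 ≈ 938.67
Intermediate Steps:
O(A, t) = A/9
V(j, a) = -a/3 (V(j, a) = a*((1/9)*(-3)) = a*(-1/3) = -a/3)
(V(5, f)*32)*44 = (-1/3*(-2)*32)*44 = ((2/3)*32)*44 = (64/3)*44 = 2816/3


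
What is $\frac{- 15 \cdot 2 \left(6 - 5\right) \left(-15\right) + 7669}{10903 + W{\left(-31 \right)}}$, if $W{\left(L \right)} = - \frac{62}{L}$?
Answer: $\frac{8119}{10905} \approx 0.74452$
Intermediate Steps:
$\frac{- 15 \cdot 2 \left(6 - 5\right) \left(-15\right) + 7669}{10903 + W{\left(-31 \right)}} = \frac{- 15 \cdot 2 \left(6 - 5\right) \left(-15\right) + 7669}{10903 - \frac{62}{-31}} = \frac{- 15 \cdot 2 \cdot 1 \left(-15\right) + 7669}{10903 - -2} = \frac{\left(-15\right) 2 \left(-15\right) + 7669}{10903 + 2} = \frac{\left(-30\right) \left(-15\right) + 7669}{10905} = \left(450 + 7669\right) \frac{1}{10905} = 8119 \cdot \frac{1}{10905} = \frac{8119}{10905}$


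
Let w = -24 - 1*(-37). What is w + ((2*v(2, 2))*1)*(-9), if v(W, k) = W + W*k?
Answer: -95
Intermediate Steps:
w = 13 (w = -24 + 37 = 13)
w + ((2*v(2, 2))*1)*(-9) = 13 + ((2*(2*(1 + 2)))*1)*(-9) = 13 + ((2*(2*3))*1)*(-9) = 13 + ((2*6)*1)*(-9) = 13 + (12*1)*(-9) = 13 + 12*(-9) = 13 - 108 = -95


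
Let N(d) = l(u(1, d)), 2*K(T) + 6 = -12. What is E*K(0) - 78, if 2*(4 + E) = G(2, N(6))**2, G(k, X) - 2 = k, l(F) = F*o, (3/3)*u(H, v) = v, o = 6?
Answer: -114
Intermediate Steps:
K(T) = -9 (K(T) = -3 + (1/2)*(-12) = -3 - 6 = -9)
u(H, v) = v
l(F) = 6*F (l(F) = F*6 = 6*F)
N(d) = 6*d
G(k, X) = 2 + k
E = 4 (E = -4 + (2 + 2)**2/2 = -4 + (1/2)*4**2 = -4 + (1/2)*16 = -4 + 8 = 4)
E*K(0) - 78 = 4*(-9) - 78 = -36 - 78 = -114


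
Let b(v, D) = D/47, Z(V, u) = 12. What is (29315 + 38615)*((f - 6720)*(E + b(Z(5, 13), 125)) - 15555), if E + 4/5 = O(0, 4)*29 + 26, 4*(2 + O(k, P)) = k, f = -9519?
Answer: 1513010487432/47 ≈ 3.2192e+10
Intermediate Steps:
O(k, P) = -2 + k/4
E = -164/5 (E = -⅘ + ((-2 + (¼)*0)*29 + 26) = -⅘ + ((-2 + 0)*29 + 26) = -⅘ + (-2*29 + 26) = -⅘ + (-58 + 26) = -⅘ - 32 = -164/5 ≈ -32.800)
b(v, D) = D/47 (b(v, D) = D*(1/47) = D/47)
(29315 + 38615)*((f - 6720)*(E + b(Z(5, 13), 125)) - 15555) = (29315 + 38615)*((-9519 - 6720)*(-164/5 + (1/47)*125) - 15555) = 67930*(-16239*(-164/5 + 125/47) - 15555) = 67930*(-16239*(-7083/235) - 15555) = 67930*(115020837/235 - 15555) = 67930*(111365412/235) = 1513010487432/47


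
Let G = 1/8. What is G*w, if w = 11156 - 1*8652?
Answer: 313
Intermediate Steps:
w = 2504 (w = 11156 - 8652 = 2504)
G = 1/8 ≈ 0.12500
G*w = (1/8)*2504 = 313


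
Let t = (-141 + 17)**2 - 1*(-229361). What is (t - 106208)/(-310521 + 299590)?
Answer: -138529/10931 ≈ -12.673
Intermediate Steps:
t = 244737 (t = (-124)**2 + 229361 = 15376 + 229361 = 244737)
(t - 106208)/(-310521 + 299590) = (244737 - 106208)/(-310521 + 299590) = 138529/(-10931) = 138529*(-1/10931) = -138529/10931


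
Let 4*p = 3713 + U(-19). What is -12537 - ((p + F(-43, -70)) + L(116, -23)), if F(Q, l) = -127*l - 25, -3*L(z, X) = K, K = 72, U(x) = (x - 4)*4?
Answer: -89133/4 ≈ -22283.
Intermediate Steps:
U(x) = -16 + 4*x (U(x) = (-4 + x)*4 = -16 + 4*x)
p = 3621/4 (p = (3713 + (-16 + 4*(-19)))/4 = (3713 + (-16 - 76))/4 = (3713 - 92)/4 = (1/4)*3621 = 3621/4 ≈ 905.25)
L(z, X) = -24 (L(z, X) = -1/3*72 = -24)
F(Q, l) = -25 - 127*l
-12537 - ((p + F(-43, -70)) + L(116, -23)) = -12537 - ((3621/4 + (-25 - 127*(-70))) - 24) = -12537 - ((3621/4 + (-25 + 8890)) - 24) = -12537 - ((3621/4 + 8865) - 24) = -12537 - (39081/4 - 24) = -12537 - 1*38985/4 = -12537 - 38985/4 = -89133/4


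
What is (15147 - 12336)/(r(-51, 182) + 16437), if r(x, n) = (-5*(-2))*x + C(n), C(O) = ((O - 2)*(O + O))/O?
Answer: 937/5429 ≈ 0.17259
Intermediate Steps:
C(O) = -4 + 2*O (C(O) = ((-2 + O)*(2*O))/O = (2*O*(-2 + O))/O = -4 + 2*O)
r(x, n) = -4 + 2*n + 10*x (r(x, n) = (-5*(-2))*x + (-4 + 2*n) = 10*x + (-4 + 2*n) = -4 + 2*n + 10*x)
(15147 - 12336)/(r(-51, 182) + 16437) = (15147 - 12336)/((-4 + 2*182 + 10*(-51)) + 16437) = 2811/((-4 + 364 - 510) + 16437) = 2811/(-150 + 16437) = 2811/16287 = 2811*(1/16287) = 937/5429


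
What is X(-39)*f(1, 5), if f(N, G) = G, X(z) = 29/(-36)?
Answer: -145/36 ≈ -4.0278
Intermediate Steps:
X(z) = -29/36 (X(z) = 29*(-1/36) = -29/36)
X(-39)*f(1, 5) = -29/36*5 = -145/36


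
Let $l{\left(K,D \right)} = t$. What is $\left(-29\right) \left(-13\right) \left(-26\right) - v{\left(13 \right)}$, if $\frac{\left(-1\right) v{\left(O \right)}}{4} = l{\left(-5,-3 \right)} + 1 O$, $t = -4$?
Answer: $-9766$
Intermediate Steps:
$l{\left(K,D \right)} = -4$
$v{\left(O \right)} = 16 - 4 O$ ($v{\left(O \right)} = - 4 \left(-4 + 1 O\right) = - 4 \left(-4 + O\right) = 16 - 4 O$)
$\left(-29\right) \left(-13\right) \left(-26\right) - v{\left(13 \right)} = \left(-29\right) \left(-13\right) \left(-26\right) - \left(16 - 52\right) = 377 \left(-26\right) - \left(16 - 52\right) = -9802 - -36 = -9802 + 36 = -9766$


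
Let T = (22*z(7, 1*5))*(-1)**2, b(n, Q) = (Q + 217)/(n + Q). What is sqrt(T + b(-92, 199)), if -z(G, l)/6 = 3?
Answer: 2*I*sqrt(1122323)/107 ≈ 19.802*I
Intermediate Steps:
z(G, l) = -18 (z(G, l) = -6*3 = -18)
b(n, Q) = (217 + Q)/(Q + n)
T = -396 (T = (22*(-18))*(-1)**2 = -396*1 = -396)
sqrt(T + b(-92, 199)) = sqrt(-396 + (217 + 199)/(199 - 92)) = sqrt(-396 + 416/107) = sqrt(-41956/107) = 2*I*sqrt(1122323)/107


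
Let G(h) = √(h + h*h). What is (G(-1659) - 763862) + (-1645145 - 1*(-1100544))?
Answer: -1308463 + √2750622 ≈ -1.3068e+6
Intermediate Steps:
G(h) = √(h + h²)
(G(-1659) - 763862) + (-1645145 - 1*(-1100544)) = (√(-1659*(1 - 1659)) - 763862) + (-1645145 - 1*(-1100544)) = (√(-1659*(-1658)) - 763862) + (-1645145 + 1100544) = (√2750622 - 763862) - 544601 = (-763862 + √2750622) - 544601 = -1308463 + √2750622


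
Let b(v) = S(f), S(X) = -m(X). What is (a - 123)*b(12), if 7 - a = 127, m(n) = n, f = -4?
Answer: -972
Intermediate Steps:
S(X) = -X
a = -120 (a = 7 - 1*127 = 7 - 127 = -120)
b(v) = 4 (b(v) = -1*(-4) = 4)
(a - 123)*b(12) = (-120 - 123)*4 = -243*4 = -972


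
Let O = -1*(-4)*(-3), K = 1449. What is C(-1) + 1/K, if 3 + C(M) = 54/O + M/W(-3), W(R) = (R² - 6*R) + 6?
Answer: -240029/31878 ≈ -7.5296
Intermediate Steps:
W(R) = 6 + R² - 6*R
O = -12 (O = 4*(-3) = -12)
C(M) = -15/2 + M/33 (C(M) = -3 + (54/(-12) + M/(6 + (-3)² - 6*(-3))) = -3 + (54*(-1/12) + M/(6 + 9 + 18)) = -3 + (-9/2 + M/33) = -15/2 + M/33)
C(-1) + 1/K = (-15/2 + (1/33)*(-1)) + 1/1449 = (-15/2 - 1/33) + 1/1449 = -497/66 + 1/1449 = -240029/31878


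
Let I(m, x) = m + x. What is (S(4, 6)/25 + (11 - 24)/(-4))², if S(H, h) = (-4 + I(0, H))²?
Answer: 169/16 ≈ 10.563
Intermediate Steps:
S(H, h) = (-4 + H)² (S(H, h) = (-4 + (0 + H))² = (-4 + H)²)
(S(4, 6)/25 + (11 - 24)/(-4))² = ((-4 + 4)²/25 + (11 - 24)/(-4))² = (0²*(1/25) - 13*(-¼))² = (0*(1/25) + 13/4)² = (0 + 13/4)² = (13/4)² = 169/16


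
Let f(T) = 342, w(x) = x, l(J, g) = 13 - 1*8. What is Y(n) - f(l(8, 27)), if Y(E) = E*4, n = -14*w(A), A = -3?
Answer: -174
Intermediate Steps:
l(J, g) = 5 (l(J, g) = 13 - 8 = 5)
n = 42 (n = -14*(-3) = 42)
Y(E) = 4*E
Y(n) - f(l(8, 27)) = 4*42 - 1*342 = 168 - 342 = -174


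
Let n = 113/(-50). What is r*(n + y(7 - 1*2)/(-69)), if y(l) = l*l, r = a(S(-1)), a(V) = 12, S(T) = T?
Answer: -18094/575 ≈ -31.468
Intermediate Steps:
r = 12
y(l) = l**2
n = -113/50 (n = 113*(-1/50) = -113/50 ≈ -2.2600)
r*(n + y(7 - 1*2)/(-69)) = 12*(-113/50 + (7 - 1*2)**2/(-69)) = 12*(-113/50 + (7 - 2)**2*(-1/69)) = 12*(-113/50 + 5**2*(-1/69)) = 12*(-113/50 + 25*(-1/69)) = 12*(-113/50 - 25/69) = 12*(-9047/3450) = -18094/575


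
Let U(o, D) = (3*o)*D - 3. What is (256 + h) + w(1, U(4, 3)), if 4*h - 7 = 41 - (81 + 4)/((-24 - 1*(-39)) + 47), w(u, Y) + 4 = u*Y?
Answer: 73571/248 ≈ 296.66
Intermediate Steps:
U(o, D) = -3 + 3*D*o (U(o, D) = 3*D*o - 3 = -3 + 3*D*o)
w(u, Y) = -4 + Y*u (w(u, Y) = -4 + u*Y = -4 + Y*u)
h = 2891/248 (h = 7/4 + (41 - (81 + 4)/((-24 - 1*(-39)) + 47))/4 = 7/4 + (41 - 85/((-24 + 39) + 47))/4 = 7/4 + (41 - 85/(15 + 47))/4 = 7/4 + (41 - 85/62)/4 = 7/4 + (¼)*(2457/62) = 7/4 + 2457/248 = 2891/248 ≈ 11.657)
(256 + h) + w(1, U(4, 3)) = (256 + 2891/248) + (-4 + (-3 + 3*3*4)*1) = 66379/248 + (-4 + (-3 + 36)*1) = 66379/248 + (-4 + 33*1) = 66379/248 + (-4 + 33) = 66379/248 + 29 = 73571/248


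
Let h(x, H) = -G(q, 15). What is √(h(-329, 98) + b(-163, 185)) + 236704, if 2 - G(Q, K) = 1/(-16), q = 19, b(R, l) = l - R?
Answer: 236704 + 3*√615/4 ≈ 2.3672e+5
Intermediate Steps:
G(Q, K) = 33/16 (G(Q, K) = 2 - 1/(-16) = 2 - 1*(-1/16) = 2 + 1/16 = 33/16)
h(x, H) = -33/16 (h(x, H) = -1*33/16 = -33/16)
√(h(-329, 98) + b(-163, 185)) + 236704 = √(-33/16 + (185 - 1*(-163))) + 236704 = √(-33/16 + (185 + 163)) + 236704 = √(-33/16 + 348) + 236704 = √(5535/16) + 236704 = 3*√615/4 + 236704 = 236704 + 3*√615/4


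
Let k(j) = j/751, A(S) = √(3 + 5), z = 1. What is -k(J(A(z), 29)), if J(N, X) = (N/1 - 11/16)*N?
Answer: -8/751 + 11*√2/6008 ≈ -0.0080632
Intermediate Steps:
A(S) = 2*√2 (A(S) = √8 = 2*√2)
J(N, X) = N*(-11/16 + N) (J(N, X) = (N*1 - 11*1/16)*N = (N - 11/16)*N = (-11/16 + N)*N = N*(-11/16 + N))
k(j) = j/751 (k(j) = j*(1/751) = j/751)
-k(J(A(z), 29)) = -(2*√2)*(-11 + 16*(2*√2))/16/751 = -(2*√2)*(-11 + 32*√2)/16/751 = -√2*(-11 + 32*√2)/8/751 = -√2*(-11 + 32*√2)/6008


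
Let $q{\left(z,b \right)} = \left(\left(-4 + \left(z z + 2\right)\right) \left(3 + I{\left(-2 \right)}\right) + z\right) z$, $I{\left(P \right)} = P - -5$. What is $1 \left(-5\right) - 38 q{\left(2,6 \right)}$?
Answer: $-1069$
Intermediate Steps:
$I{\left(P \right)} = 5 + P$ ($I{\left(P \right)} = P + 5 = 5 + P$)
$q{\left(z,b \right)} = z \left(-12 + z + 6 z^{2}\right)$ ($q{\left(z,b \right)} = \left(\left(-4 + \left(z z + 2\right)\right) \left(3 + \left(5 - 2\right)\right) + z\right) z = \left(\left(-4 + \left(z^{2} + 2\right)\right) \left(3 + 3\right) + z\right) z = \left(\left(-4 + \left(2 + z^{2}\right)\right) 6 + z\right) z = \left(\left(-2 + z^{2}\right) 6 + z\right) z = \left(\left(-12 + 6 z^{2}\right) + z\right) z = \left(-12 + z + 6 z^{2}\right) z = z \left(-12 + z + 6 z^{2}\right)$)
$1 \left(-5\right) - 38 q{\left(2,6 \right)} = 1 \left(-5\right) - 38 \cdot 2 \left(-12 + 2 + 6 \cdot 2^{2}\right) = -5 - 38 \cdot 2 \left(-12 + 2 + 6 \cdot 4\right) = -5 - 38 \cdot 2 \left(-12 + 2 + 24\right) = -5 - 38 \cdot 2 \cdot 14 = -5 - 1064 = -1069$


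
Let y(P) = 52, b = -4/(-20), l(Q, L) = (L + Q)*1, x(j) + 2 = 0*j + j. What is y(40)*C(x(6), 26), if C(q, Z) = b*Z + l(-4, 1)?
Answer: 572/5 ≈ 114.40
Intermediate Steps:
x(j) = -2 + j (x(j) = -2 + (0*j + j) = -2 + (0 + j) = -2 + j)
l(Q, L) = L + Q
b = ⅕ (b = -4*(-1/20) = ⅕ ≈ 0.20000)
C(q, Z) = -3 + Z/5 (C(q, Z) = Z/5 + (1 - 4) = Z/5 - 3 = -3 + Z/5)
y(40)*C(x(6), 26) = 52*(-3 + (⅕)*26) = 52*(-3 + 26/5) = 52*(11/5) = 572/5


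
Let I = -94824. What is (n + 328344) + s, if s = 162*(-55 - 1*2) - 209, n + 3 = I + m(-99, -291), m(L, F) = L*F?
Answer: 252883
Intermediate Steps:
m(L, F) = F*L
n = -66018 (n = -3 + (-94824 - 291*(-99)) = -3 + (-94824 + 28809) = -3 - 66015 = -66018)
s = -9443 (s = 162*(-55 - 2) - 209 = 162*(-57) - 209 = -9234 - 209 = -9443)
(n + 328344) + s = (-66018 + 328344) - 9443 = 262326 - 9443 = 252883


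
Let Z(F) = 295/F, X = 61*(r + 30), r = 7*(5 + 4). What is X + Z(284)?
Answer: 1611427/284 ≈ 5674.0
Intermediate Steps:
r = 63 (r = 7*9 = 63)
X = 5673 (X = 61*(63 + 30) = 61*93 = 5673)
X + Z(284) = 5673 + 295/284 = 1611427/284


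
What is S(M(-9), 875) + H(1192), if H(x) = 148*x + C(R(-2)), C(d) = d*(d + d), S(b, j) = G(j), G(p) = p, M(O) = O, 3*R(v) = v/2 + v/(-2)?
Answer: 177291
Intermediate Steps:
R(v) = 0 (R(v) = (v/2 + v/(-2))/3 = (v*(1/2) + v*(-1/2))/3 = (v/2 - v/2)/3 = (1/3)*0 = 0)
S(b, j) = j
C(d) = 2*d**2 (C(d) = d*(2*d) = 2*d**2)
H(x) = 148*x (H(x) = 148*x + 2*0**2 = 148*x + 2*0 = 148*x + 0 = 148*x)
S(M(-9), 875) + H(1192) = 875 + 148*1192 = 875 + 176416 = 177291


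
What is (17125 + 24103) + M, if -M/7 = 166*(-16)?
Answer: 59820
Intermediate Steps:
M = 18592 (M = -1162*(-16) = -7*(-2656) = 18592)
(17125 + 24103) + M = (17125 + 24103) + 18592 = 41228 + 18592 = 59820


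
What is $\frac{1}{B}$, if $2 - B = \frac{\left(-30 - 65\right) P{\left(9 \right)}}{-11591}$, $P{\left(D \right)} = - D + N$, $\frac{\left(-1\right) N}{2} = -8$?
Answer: $\frac{11591}{22517} \approx 0.51477$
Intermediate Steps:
$N = 16$ ($N = \left(-2\right) \left(-8\right) = 16$)
$P{\left(D \right)} = 16 - D$ ($P{\left(D \right)} = - D + 16 = 16 - D$)
$B = \frac{22517}{11591}$ ($B = 2 - \frac{\left(-30 - 65\right) \left(16 - 9\right)}{-11591} = 2 - - 95 \left(16 - 9\right) \left(- \frac{1}{11591}\right) = 2 - \left(-95\right) 7 \left(- \frac{1}{11591}\right) = 2 - \left(-665\right) \left(- \frac{1}{11591}\right) = 2 - \frac{665}{11591} = \frac{22517}{11591} \approx 1.9426$)
$\frac{1}{B} = \frac{1}{\frac{22517}{11591}} = \frac{11591}{22517}$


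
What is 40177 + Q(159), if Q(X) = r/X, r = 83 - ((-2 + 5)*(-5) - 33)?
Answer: 6388274/159 ≈ 40178.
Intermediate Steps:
r = 131 (r = 83 - (3*(-5) - 33) = 83 - (-15 - 33) = 83 - 1*(-48) = 83 + 48 = 131)
Q(X) = 131/X
40177 + Q(159) = 40177 + 131/159 = 6388274/159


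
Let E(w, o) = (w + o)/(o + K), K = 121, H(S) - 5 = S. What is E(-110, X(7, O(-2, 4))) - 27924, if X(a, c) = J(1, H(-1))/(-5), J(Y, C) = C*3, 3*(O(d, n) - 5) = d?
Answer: -16559494/593 ≈ -27925.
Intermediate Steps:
O(d, n) = 5 + d/3
H(S) = 5 + S
J(Y, C) = 3*C
X(a, c) = -12/5 (X(a, c) = (3*(5 - 1))/(-5) = (3*4)*(-⅕) = 12*(-⅕) = -12/5)
E(w, o) = (o + w)/(121 + o) (E(w, o) = (w + o)/(o + 121) = (o + w)/(121 + o))
E(-110, X(7, O(-2, 4))) - 27924 = (-12/5 - 110)/(121 - 12/5) - 27924 = -562/5/(593/5) - 27924 = (5/593)*(-562/5) - 27924 = -562/593 - 27924 = -16559494/593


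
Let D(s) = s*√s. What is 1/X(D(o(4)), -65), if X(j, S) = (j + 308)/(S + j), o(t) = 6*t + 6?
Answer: -11755/16966 + 5595*√30/33932 ≈ 0.21028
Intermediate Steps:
o(t) = 6 + 6*t
D(s) = s^(3/2)
X(j, S) = (308 + j)/(S + j)
1/X(D(o(4)), -65) = 1/((308 + (6 + 6*4)^(3/2))/(-65 + (6 + 6*4)^(3/2))) = 1/((308 + (6 + 24)^(3/2))/(-65 + (6 + 24)^(3/2))) = 1/((308 + 30^(3/2))/(-65 + 30^(3/2))) = 1/((308 + 30*√30)/(-65 + 30*√30)) = (-65 + 30*√30)/(308 + 30*√30)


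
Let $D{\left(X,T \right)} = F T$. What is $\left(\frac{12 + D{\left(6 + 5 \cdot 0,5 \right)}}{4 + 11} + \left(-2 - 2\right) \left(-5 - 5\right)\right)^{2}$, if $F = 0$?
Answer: $\frac{41616}{25} \approx 1664.6$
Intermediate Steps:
$D{\left(X,T \right)} = 0$ ($D{\left(X,T \right)} = 0 T = 0$)
$\left(\frac{12 + D{\left(6 + 5 \cdot 0,5 \right)}}{4 + 11} + \left(-2 - 2\right) \left(-5 - 5\right)\right)^{2} = \left(\frac{12 + 0}{4 + 11} + \left(-2 - 2\right) \left(-5 - 5\right)\right)^{2} = \left(\frac{12}{15} - -40\right)^{2} = \left(12 \cdot \frac{1}{15} + 40\right)^{2} = \left(\frac{4}{5} + 40\right)^{2} = \left(\frac{204}{5}\right)^{2} = \frac{41616}{25}$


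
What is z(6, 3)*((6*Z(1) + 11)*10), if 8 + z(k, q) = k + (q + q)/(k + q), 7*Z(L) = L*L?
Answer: -3320/21 ≈ -158.10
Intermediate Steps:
Z(L) = L²/7 (Z(L) = (L*L)/7 = L²/7)
z(k, q) = -8 + k + 2*q/(k + q) (z(k, q) = -8 + (k + (q + q)/(k + q)) = -8 + (k + (2*q)/(k + q)) = -8 + (k + 2*q/(k + q)) = -8 + k + 2*q/(k + q))
z(6, 3)*((6*Z(1) + 11)*10) = ((6² - 8*6 - 6*3 + 6*3)/(6 + 3))*((6*((⅐)*1²) + 11)*10) = ((36 - 48 - 18 + 18)/9)*((6*((⅐)*1) + 11)*10) = ((⅑)*(-12))*((6*(⅐) + 11)*10) = -4*(6/7 + 11)*10/3 = -332*10/21 = -4/3*830/7 = -3320/21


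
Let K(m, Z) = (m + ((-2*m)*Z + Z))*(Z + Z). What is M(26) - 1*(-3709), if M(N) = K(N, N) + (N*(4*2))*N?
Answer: -58483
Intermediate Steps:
K(m, Z) = 2*Z*(Z + m - 2*Z*m) (K(m, Z) = (m + (-2*Z*m + Z))*(2*Z) = (m + (Z - 2*Z*m))*(2*Z) = (Z + m - 2*Z*m)*(2*Z) = 2*Z*(Z + m - 2*Z*m))
M(N) = 8*N² + 2*N*(-2*N² + 2*N) (M(N) = 2*N*(N + N - 2*N*N) + (N*(4*2))*N = 2*N*(N + N - 2*N²) + (N*8)*N = 2*N*(-2*N² + 2*N) + (8*N)*N = 2*N*(-2*N² + 2*N) + 8*N² = 8*N² + 2*N*(-2*N² + 2*N))
M(26) - 1*(-3709) = 4*26²*(3 - 1*26) - 1*(-3709) = 4*676*(3 - 26) + 3709 = 4*676*(-23) + 3709 = -62192 + 3709 = -58483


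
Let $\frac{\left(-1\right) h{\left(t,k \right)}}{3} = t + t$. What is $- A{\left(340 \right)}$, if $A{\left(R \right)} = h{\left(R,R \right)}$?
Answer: $2040$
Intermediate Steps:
$h{\left(t,k \right)} = - 6 t$ ($h{\left(t,k \right)} = - 3 \left(t + t\right) = - 3 \cdot 2 t = - 6 t$)
$A{\left(R \right)} = - 6 R$
$- A{\left(340 \right)} = - \left(-6\right) 340 = \left(-1\right) \left(-2040\right) = 2040$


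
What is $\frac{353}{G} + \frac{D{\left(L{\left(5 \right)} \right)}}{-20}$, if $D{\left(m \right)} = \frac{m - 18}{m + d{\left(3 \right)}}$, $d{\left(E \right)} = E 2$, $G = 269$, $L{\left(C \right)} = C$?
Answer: $\frac{81157}{59180} \approx 1.3714$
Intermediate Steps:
$d{\left(E \right)} = 2 E$
$D{\left(m \right)} = \frac{-18 + m}{6 + m}$ ($D{\left(m \right)} = \frac{m - 18}{m + 2 \cdot 3} = \frac{-18 + m}{m + 6} = \frac{-18 + m}{6 + m}$)
$\frac{353}{G} + \frac{D{\left(L{\left(5 \right)} \right)}}{-20} = \frac{353}{269} + \frac{\frac{1}{6 + 5} \left(-18 + 5\right)}{-20} = 353 \cdot \frac{1}{269} + \frac{1}{11} \left(-13\right) \left(- \frac{1}{20}\right) = \frac{353}{269} + \frac{1}{11} \left(-13\right) \left(- \frac{1}{20}\right) = \frac{353}{269} - - \frac{13}{220} = \frac{353}{269} + \frac{13}{220} = \frac{81157}{59180}$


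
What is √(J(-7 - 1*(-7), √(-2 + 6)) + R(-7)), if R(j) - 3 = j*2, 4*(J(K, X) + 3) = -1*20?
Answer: I*√19 ≈ 4.3589*I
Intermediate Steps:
J(K, X) = -8 (J(K, X) = -3 + (-1*20)/4 = -3 + (¼)*(-20) = -3 - 5 = -8)
R(j) = 3 + 2*j (R(j) = 3 + j*2 = 3 + 2*j)
√(J(-7 - 1*(-7), √(-2 + 6)) + R(-7)) = √(-8 + (3 + 2*(-7))) = √(-8 + (3 - 14)) = √(-8 - 11) = √(-19) = I*√19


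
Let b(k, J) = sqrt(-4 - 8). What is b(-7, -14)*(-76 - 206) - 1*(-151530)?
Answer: 151530 - 564*I*sqrt(3) ≈ 1.5153e+5 - 976.88*I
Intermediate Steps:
b(k, J) = 2*I*sqrt(3) (b(k, J) = sqrt(-12) = 2*I*sqrt(3))
b(-7, -14)*(-76 - 206) - 1*(-151530) = (2*I*sqrt(3))*(-76 - 206) - 1*(-151530) = (2*I*sqrt(3))*(-282) + 151530 = -564*I*sqrt(3) + 151530 = 151530 - 564*I*sqrt(3)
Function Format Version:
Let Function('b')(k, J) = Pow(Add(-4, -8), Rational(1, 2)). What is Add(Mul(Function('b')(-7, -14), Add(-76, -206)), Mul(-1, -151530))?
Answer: Add(151530, Mul(-564, I, Pow(3, Rational(1, 2)))) ≈ Add(1.5153e+5, Mul(-976.88, I))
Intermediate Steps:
Function('b')(k, J) = Mul(2, I, Pow(3, Rational(1, 2))) (Function('b')(k, J) = Pow(-12, Rational(1, 2)) = Mul(2, I, Pow(3, Rational(1, 2))))
Add(Mul(Function('b')(-7, -14), Add(-76, -206)), Mul(-1, -151530)) = Add(Mul(Mul(2, I, Pow(3, Rational(1, 2))), Add(-76, -206)), Mul(-1, -151530)) = Add(Mul(Mul(2, I, Pow(3, Rational(1, 2))), -282), 151530) = Add(Mul(-564, I, Pow(3, Rational(1, 2))), 151530) = Add(151530, Mul(-564, I, Pow(3, Rational(1, 2))))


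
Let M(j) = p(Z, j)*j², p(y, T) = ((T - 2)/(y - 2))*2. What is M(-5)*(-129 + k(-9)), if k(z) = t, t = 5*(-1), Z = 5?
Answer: 46900/3 ≈ 15633.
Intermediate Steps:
p(y, T) = 2*(-2 + T)/(-2 + y) (p(y, T) = ((-2 + T)/(-2 + y))*2 = 2*(-2 + T)/(-2 + y))
t = -5
M(j) = j²*(-4/3 + 2*j/3) (M(j) = (2*(-2 + j)/(-2 + 5))*j² = (2*(-2 + j)/3)*j² = (2*(⅓)*(-2 + j))*j² = (-4/3 + 2*j/3)*j² = j²*(-4/3 + 2*j/3))
k(z) = -5
M(-5)*(-129 + k(-9)) = ((⅔)*(-5)²*(-2 - 5))*(-129 - 5) = ((⅔)*25*(-7))*(-134) = -350/3*(-134) = 46900/3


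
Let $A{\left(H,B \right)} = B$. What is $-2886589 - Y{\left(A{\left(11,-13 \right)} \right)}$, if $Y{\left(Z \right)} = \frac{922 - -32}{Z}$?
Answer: $- \frac{37524703}{13} \approx -2.8865 \cdot 10^{6}$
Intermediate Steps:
$Y{\left(Z \right)} = \frac{954}{Z}$ ($Y{\left(Z \right)} = \frac{922 + 32}{Z} = \frac{954}{Z}$)
$-2886589 - Y{\left(A{\left(11,-13 \right)} \right)} = -2886589 - \frac{954}{-13} = -2886589 - 954 \left(- \frac{1}{13}\right) = -2886589 - - \frac{954}{13} = -2886589 + \frac{954}{13} = - \frac{37524703}{13}$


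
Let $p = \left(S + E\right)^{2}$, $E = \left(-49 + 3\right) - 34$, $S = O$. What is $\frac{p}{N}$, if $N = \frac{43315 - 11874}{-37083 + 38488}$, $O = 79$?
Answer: $\frac{1405}{31441} \approx 0.044687$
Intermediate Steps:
$S = 79$
$E = -80$ ($E = -46 - 34 = -80$)
$N = \frac{31441}{1405} \approx 22.378$
$p = 1$ ($p = \left(79 - 80\right)^{2} = \left(-1\right)^{2} = 1$)
$\frac{p}{N} = 1 \frac{1}{\frac{31441}{1405}} = 1 \cdot \frac{1405}{31441} = \frac{1405}{31441}$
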